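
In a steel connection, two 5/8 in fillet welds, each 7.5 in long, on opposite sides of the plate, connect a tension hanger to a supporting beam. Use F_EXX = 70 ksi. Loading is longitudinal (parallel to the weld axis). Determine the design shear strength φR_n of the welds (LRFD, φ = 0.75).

Effective throat t_e = 0.707 × 0.625 = 0.4419 in.
Total length L = 15 in; A_we = 0.4419 × 15 = 6.628 in².
F_nw = 0.6 F_EXX = 0.6 × 70 = 42 ksi.
φR_n = 0.75 × 42 × 6.628 = 208.8 kips.

φR_n ≈ 209 kips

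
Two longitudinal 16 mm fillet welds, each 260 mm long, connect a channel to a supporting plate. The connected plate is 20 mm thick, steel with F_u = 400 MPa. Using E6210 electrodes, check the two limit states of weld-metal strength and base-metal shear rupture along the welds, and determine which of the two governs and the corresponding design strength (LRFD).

φR_n ≈ 1640 kN (weld metal governs)

E62XX → F_EXX = 620 MPa.
t_e = 0.707 × 16 = 11.31 mm; L = 520 mm.
Weld metal: φR_n = 0.75 × 0.6 × 620 × 11.31 × 520 × 10⁻³ = 1641 kN.
Base metal (shear rupture): φR_n = 0.75 × 0.6 × 400 × 20 × 520 × 10⁻³ = 1872 kN.
Governing: weld metal.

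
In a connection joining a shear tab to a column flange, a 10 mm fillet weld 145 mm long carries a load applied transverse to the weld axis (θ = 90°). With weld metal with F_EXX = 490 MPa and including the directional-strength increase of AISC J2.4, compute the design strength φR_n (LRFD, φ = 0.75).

t_e = 0.707 × 10 = 7.07 mm; A_we = 7.07 × 145 = 1025 mm².
Directional factor: 1.0 + 0.5 sin^1.5(90°) = 1.5.
F_nw = 0.6 × 490 × 1.5 = 441 MPa.
φR_n = 0.75 × 441 × 1025 × 10⁻³ = 339.1 kN.

φR_n ≈ 339 kN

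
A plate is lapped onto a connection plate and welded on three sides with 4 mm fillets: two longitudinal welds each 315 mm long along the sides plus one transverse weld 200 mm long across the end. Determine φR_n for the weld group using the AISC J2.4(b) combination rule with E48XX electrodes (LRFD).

E48XX → F_EXX = 480 MPa.
t_e = 0.707 × 4 = 2.828 mm.
R_nwl = 0.6 × 480 × 2.828 × 630 × 10⁻³ = 513.1 kN (longitudinal, 2 welds).
R_nwt = 0.6 × 480 × 2.828 × 200 × 10⁻³ = 162.9 kN (transverse, base value).
(i) R_nwl + R_nwt = 676 kN; (ii) 0.85 R_nwl + 1.5 R_nwt = 680.5 kN.
R_n = max = 680.5 kN [governs: (ii)]; φR_n = 510.4 kN.

φR_n ≈ 510 kN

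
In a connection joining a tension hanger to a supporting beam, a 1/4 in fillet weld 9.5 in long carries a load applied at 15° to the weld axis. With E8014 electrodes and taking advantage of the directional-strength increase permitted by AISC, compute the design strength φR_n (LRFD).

φR_n ≈ 64.4 kips

E80XX → F_EXX = 80 ksi.
t_e = 0.707 × 0.25 = 0.1767 in; A_we = 0.1767 × 9.5 = 1.679 in².
Directional factor: 1.0 + 0.5 sin^1.5(15°) = 1.066.
F_nw = 0.6 × 80 × 1.066 = 51.16 ksi.
φR_n = 0.75 × 51.16 × 1.679 = 64.43 kips.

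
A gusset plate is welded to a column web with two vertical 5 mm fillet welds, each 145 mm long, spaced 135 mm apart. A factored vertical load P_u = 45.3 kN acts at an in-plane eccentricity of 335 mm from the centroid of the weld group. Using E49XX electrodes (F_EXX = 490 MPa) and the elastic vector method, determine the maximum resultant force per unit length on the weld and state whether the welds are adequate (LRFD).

f_max ≈ 935 N/mm; NOT adequate

Total weld length L_w = 290 mm. Treat welds as unit-width lines.
Polar moment about centroid: J = 2[d³/12 + d(b/2)²] = 2[145³/12 + 145×67.5²] = 1829000 mm³.
Direct shear f_v = P/L_w = 45.3×10³ / 290 = 156.2 N/mm (vertical).
Torsion M = P·e = 45.3×10³ × 335 = 15176000 N·mm.
Critical point at (x, y) = (67.5, 72.5) from centroid. f_tx = M·y/J = 601.4 N/mm; f_ty = M·x/J = 559.9 N/mm.
Resultant f_max = √[f_tx² + (f_v + f_ty)²] = √[601.4² + (156.2 + 559.9)²] = 935.2 N/mm.
Capacity per unit length: φr_n = 0.75 × 0.6 × 490 × (0.707 × 5) = 779.5 N/mm.
935.2 > 779.5 → NOT adequate.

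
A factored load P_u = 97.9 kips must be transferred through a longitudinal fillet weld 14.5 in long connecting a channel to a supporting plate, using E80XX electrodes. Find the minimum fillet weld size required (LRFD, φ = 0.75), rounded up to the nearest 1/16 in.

E80XX → F_EXX = 80 ksi.
Total weld length L = 14.5 in.
Required throat t_e = P_u / (φ × 0.6 F_EXX × L) = 97.9 / (0.75 × 0.6 × 80 × 14.5) = 0.1875 in.
Required leg w = t_e / 0.707 = 0.2653 in → use 5/16 in.

w = 5/16 in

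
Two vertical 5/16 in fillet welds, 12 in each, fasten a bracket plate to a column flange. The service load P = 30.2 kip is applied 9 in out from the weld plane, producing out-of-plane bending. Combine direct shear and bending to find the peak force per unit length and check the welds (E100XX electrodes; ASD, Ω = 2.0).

f_max ≈ 5.8 kip/in; adequate

E100XX → F_EXX = 100 ksi.
L_w = 2 × 12 = 24 in; section modulus (unit throat) S = 2 × L²/6 = 48 in².
Direct shear f_v = P/L_w = 30.2/24 = 1.258 kip/in.
Moment M = P × e = 30.2 × 9 = 271.8 kip·in; bending f_b = M/S = 5.663 kip/in.
f_max = √(f_v² + f_b²) = √(1.258² + 5.663²) = 5.801 kip/in.
r_n/Ω = (1/2.0) × 0.6 × 100 × (0.707 × 0.3125) = 6.628 kip/in → adequate.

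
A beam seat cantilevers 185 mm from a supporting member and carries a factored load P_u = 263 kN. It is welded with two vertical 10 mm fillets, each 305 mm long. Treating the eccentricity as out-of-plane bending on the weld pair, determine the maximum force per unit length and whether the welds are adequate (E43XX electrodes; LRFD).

f_max ≈ 1630 N/mm; NOT adequate

E43XX → F_EXX = 430 MPa.
L_w = 2 × 305 = 610 mm; section modulus (unit throat) S = 2 × L²/6 = 31010 mm².
Direct shear f_v = P/L_w = 263×10³/610 = 431.1 N/mm.
Moment M = P × e = 263×10³ × 185 = 48655000 N·mm; bending f_b = M/S = 1569 N/mm.
f_max = √(f_v² + f_b²) = √(431.1² + 1569²) = 1627 N/mm.
φr_n = 0.75 × 0.6 × 430 × (0.707 × 10) = 1368 N/mm → NOT adequate.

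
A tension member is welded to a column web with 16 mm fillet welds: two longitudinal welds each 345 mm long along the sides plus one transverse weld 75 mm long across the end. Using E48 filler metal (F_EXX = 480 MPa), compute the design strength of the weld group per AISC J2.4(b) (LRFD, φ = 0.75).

φR_n ≈ 1870 kN

t_e = 0.707 × 16 = 11.31 mm.
R_nwl = 0.6 × 480 × 11.31 × 690 × 10⁻³ = 2248 kN (longitudinal, 2 welds).
R_nwt = 0.6 × 480 × 11.31 × 75 × 10⁻³ = 244.3 kN (transverse, base value).
(i) R_nwl + R_nwt = 2492 kN; (ii) 0.85 R_nwl + 1.5 R_nwt = 2277 kN.
R_n = max = 2492 kN [governs: (i)]; φR_n = 1869 kN.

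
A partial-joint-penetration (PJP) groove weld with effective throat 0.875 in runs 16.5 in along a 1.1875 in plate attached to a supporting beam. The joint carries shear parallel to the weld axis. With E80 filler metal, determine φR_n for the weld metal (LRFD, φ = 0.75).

φR_n ≈ 520 kips

E80XX → F_EXX = 80 ksi.
Effective throat (given) t_e = 0.875 in.
A_we = 0.875 × 16.5 = 14.44 in².
F_nw = 0.6 F_EXX = 48 ksi.
φR_n = 0.75 × 48 × 14.44 = 519.8 kips.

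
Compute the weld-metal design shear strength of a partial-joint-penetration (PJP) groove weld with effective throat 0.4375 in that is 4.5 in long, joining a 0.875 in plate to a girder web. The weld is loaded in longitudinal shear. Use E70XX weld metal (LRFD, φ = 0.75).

φR_n ≈ 62 kip

E70XX → F_EXX = 70 ksi.
Effective throat (given) t_e = 0.4375 in.
A_we = 0.4375 × 4.5 = 1.969 in².
F_nw = 0.6 F_EXX = 42 ksi.
φR_n = 0.75 × 42 × 1.969 = 62.02 kip.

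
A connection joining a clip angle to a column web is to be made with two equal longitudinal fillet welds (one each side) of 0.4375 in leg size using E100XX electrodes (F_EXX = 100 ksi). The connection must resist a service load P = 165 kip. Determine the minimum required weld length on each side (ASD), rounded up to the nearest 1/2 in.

Throat t_e = 0.707 × 0.4375 = 0.3093 in.
r_n/Ω = (0.6 × 100 × 0.3093) / 2.0 = 9.279 kip/in.
L_req = P / (r_n/Ω) = 165 / 9.279 = 17.78 in total.
Per side: 17.78 / 2 = 8.891 in.
Round up → use L = 9 in on each side.

L = 9 in on each side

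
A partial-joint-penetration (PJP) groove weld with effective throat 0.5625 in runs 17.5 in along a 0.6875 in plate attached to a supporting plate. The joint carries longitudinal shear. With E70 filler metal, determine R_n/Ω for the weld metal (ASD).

R_n/Ω ≈ 207 kip

E70XX → F_EXX = 70 ksi.
Effective throat (given) t_e = 0.5625 in.
A_we = 0.5625 × 17.5 = 9.844 in².
F_nw = 0.6 F_EXX = 42 ksi.
R_n/Ω = (42 × 9.844) / 2.0 = 206.7 kip.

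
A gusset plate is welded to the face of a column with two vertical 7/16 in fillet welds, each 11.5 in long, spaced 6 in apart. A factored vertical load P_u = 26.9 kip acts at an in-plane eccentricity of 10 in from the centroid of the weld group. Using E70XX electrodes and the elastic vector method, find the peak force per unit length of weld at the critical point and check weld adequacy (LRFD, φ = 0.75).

f_max ≈ 4.45 kip/in; adequate

E70XX → F_EXX = 70 ksi.
Total weld length L_w = 23 in. Treat welds as unit-width lines.
Polar moment about centroid: J = 2[d³/12 + d(b/2)²] = 2[11.5³/12 + 11.5×3²] = 460.5 in³.
Direct shear f_v = P/L_w = 26.9 / 23 = 1.17 kip/in (vertical).
Torsion M = P·e = 26.9 × 10 = 269 kip·in.
Critical point at (x, y) = (3, 5.75) from centroid. f_tx = M·y/J = 3.359 kip/in; f_ty = M·x/J = 1.753 kip/in.
Resultant f_max = √[f_tx² + (f_v + f_ty)²] = √[3.359² + (1.17 + 1.753)²] = 4.452 kip/in.
Capacity per unit length: φr_n = 0.75 × 0.6 × 70 × (0.707 × 0.4375) = 9.743 kip/in.
4.452 ≤ 9.743 → adequate.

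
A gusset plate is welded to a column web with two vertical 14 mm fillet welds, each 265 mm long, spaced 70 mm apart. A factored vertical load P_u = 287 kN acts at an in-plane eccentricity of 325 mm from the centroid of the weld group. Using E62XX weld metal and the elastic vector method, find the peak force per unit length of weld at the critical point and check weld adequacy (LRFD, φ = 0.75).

E62XX → F_EXX = 620 MPa.
Total weld length L_w = 530 mm. Treat welds as unit-width lines.
Polar moment about centroid: J = 2[d³/12 + d(b/2)²] = 2[265³/12 + 265×35²] = 3751000 mm³.
Direct shear f_v = P/L_w = 287×10³ / 530 = 541.5 N/mm (vertical).
Torsion M = P·e = 287×10³ × 325 = 93275000 N·mm.
Critical point at (x, y) = (35, 132.5) from centroid. f_tx = M·y/J = 3295 N/mm; f_ty = M·x/J = 870.4 N/mm.
Resultant f_max = √[f_tx² + (f_v + f_ty)²] = √[3295² + (541.5 + 870.4)²] = 3585 N/mm.
Capacity per unit length: φr_n = 0.75 × 0.6 × 620 × (0.707 × 14) = 2762 N/mm.
3585 > 2762 → NOT adequate.

f_max ≈ 3580 N/mm; NOT adequate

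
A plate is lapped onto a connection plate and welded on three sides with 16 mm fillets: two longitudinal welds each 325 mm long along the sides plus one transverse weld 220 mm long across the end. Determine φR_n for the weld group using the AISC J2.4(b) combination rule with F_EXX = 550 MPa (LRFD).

t_e = 0.707 × 16 = 11.31 mm.
R_nwl = 0.6 × 550 × 11.31 × 650 × 10⁻³ = 2426 kN (longitudinal, 2 welds).
R_nwt = 0.6 × 550 × 11.31 × 220 × 10⁻³ = 821.3 kN (transverse, base value).
(i) R_nwl + R_nwt = 3248 kN; (ii) 0.85 R_nwl + 1.5 R_nwt = 3294 kN.
R_n = max = 3294 kN [governs: (ii)]; φR_n = 2471 kN.

φR_n ≈ 2470 kN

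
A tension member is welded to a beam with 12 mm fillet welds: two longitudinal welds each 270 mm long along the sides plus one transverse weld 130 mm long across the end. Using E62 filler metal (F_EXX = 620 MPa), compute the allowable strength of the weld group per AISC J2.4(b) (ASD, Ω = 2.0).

R_n/Ω ≈ 1060 kN

t_e = 0.707 × 12 = 8.484 mm.
R_nwl = 0.6 × 620 × 8.484 × 540 × 10⁻³ = 1704 kN (longitudinal, 2 welds).
R_nwt = 0.6 × 620 × 8.484 × 130 × 10⁻³ = 410.3 kN (transverse, base value).
(i) R_nwl + R_nwt = 2115 kN; (ii) 0.85 R_nwl + 1.5 R_nwt = 2064 kN.
R_n = max = 2115 kN [governs: (i)]; R_n/Ω = 1057 kN.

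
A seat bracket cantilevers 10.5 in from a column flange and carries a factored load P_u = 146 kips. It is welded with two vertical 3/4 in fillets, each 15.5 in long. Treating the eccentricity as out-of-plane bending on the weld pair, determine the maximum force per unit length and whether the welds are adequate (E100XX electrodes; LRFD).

E100XX → F_EXX = 100 ksi.
L_w = 2 × 15.5 = 31 in; section modulus (unit throat) S = 2 × L²/6 = 80.08 in².
Direct shear f_v = P/L_w = 146/31 = 4.71 kip/in.
Moment M = P × e = 146 × 10.5 = 1533 kip·in; bending f_b = M/S = 19.14 kip/in.
f_max = √(f_v² + f_b²) = √(4.71² + 19.14²) = 19.71 kip/in.
φr_n = 0.75 × 0.6 × 100 × (0.707 × 0.75) = 23.86 kip/in → adequate.

f_max ≈ 19.7 kip/in; adequate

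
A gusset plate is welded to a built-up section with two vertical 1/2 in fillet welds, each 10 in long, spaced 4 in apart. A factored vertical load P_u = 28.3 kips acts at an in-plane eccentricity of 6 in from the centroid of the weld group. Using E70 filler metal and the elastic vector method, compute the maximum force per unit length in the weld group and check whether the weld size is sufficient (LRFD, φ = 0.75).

f_max ≈ 4.43 kip/in; adequate

E70XX → F_EXX = 70 ksi.
Total weld length L_w = 20 in. Treat welds as unit-width lines.
Polar moment about centroid: J = 2[d³/12 + d(b/2)²] = 2[10³/12 + 10×2²] = 246.7 in³.
Direct shear f_v = P/L_w = 28.3 / 20 = 1.415 kip/in (vertical).
Torsion M = P·e = 28.3 × 6 = 169.8 kip·in.
Critical point at (x, y) = (2, 5) from centroid. f_tx = M·y/J = 3.442 kip/in; f_ty = M·x/J = 1.377 kip/in.
Resultant f_max = √[f_tx² + (f_v + f_ty)²] = √[3.442² + (1.415 + 1.377)²] = 4.432 kip/in.
Capacity per unit length: φr_n = 0.75 × 0.6 × 70 × (0.707 × 0.5) = 11.14 kip/in.
4.432 ≤ 11.14 → adequate.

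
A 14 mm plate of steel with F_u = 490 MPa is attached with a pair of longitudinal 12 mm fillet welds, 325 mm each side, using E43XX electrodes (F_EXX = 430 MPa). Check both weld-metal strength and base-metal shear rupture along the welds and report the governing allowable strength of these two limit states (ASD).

R_n/Ω ≈ 711 kN (weld metal governs)

t_e = 0.707 × 12 = 8.484 mm; L = 650 mm.
Weld metal: R_n/Ω = (1/2.0) × 0.6 × 430 × 8.484 × 650 × 10⁻³ = 711.4 kN.
Base metal (shear rupture): R_n/Ω = (1/2.0) × 0.6 × 490 × 14 × 650 × 10⁻³ = 1338 kN.
Governing: weld metal.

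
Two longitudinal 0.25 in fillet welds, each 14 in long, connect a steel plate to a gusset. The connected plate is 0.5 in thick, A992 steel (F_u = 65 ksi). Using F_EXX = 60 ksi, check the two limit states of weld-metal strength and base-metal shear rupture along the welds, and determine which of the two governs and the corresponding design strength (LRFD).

φR_n ≈ 134 kip (weld metal governs)

t_e = 0.707 × 0.25 = 0.1767 in; L = 28 in.
Weld metal: φR_n = 0.75 × 0.6 × 60 × 0.1767 × 28 = 133.6 kip.
Base metal (shear rupture): φR_n = 0.75 × 0.6 × 65 × 0.5 × 28 = 409.5 kip.
Governing: weld metal.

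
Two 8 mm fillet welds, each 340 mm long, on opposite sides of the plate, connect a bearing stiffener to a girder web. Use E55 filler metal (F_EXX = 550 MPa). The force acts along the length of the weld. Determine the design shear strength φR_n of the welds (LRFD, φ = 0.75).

Effective throat t_e = 0.707 × 8 = 5.656 mm.
Total length L = 680 mm; A_we = 5.656 × 680 = 3846 mm².
F_nw = 0.6 F_EXX = 0.6 × 550 = 330 MPa.
φR_n = 0.75 × 330 × 3846 × 10⁻³ = 951.9 kN.

φR_n ≈ 952 kN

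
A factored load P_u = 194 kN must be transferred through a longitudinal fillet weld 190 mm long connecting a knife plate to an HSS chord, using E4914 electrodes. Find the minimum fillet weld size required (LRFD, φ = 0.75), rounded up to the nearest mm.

w = 7 mm

E49XX → F_EXX = 490 MPa.
Total weld length L = 190 mm.
Required throat t_e = P_u / (φ × 0.6 F_EXX × L) = 194 / (0.75 × 0.6 × 490 × 190 × 10⁻³) = 4.631 mm.
Required leg w = t_e / 0.707 = 6.55 mm → use 7 mm.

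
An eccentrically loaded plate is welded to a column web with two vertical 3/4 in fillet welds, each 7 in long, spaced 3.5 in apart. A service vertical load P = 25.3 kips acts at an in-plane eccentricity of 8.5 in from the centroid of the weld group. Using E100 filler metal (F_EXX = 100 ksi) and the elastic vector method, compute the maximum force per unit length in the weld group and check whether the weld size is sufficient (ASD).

Total weld length L_w = 14 in. Treat welds as unit-width lines.
Polar moment about centroid: J = 2[d³/12 + d(b/2)²] = 2[7³/12 + 7×1.75²] = 100 in³.
Direct shear f_v = P/L_w = 25.3 / 14 = 1.807 kip/in (vertical).
Torsion M = P·e = 25.3 × 8.5 = 215.05 kip·in.
Critical point at (x, y) = (1.75, 3.5) from centroid. f_tx = M·y/J = 7.524 kip/in; f_ty = M·x/J = 3.762 kip/in.
Resultant f_max = √[f_tx² + (f_v + f_ty)²] = √[7.524² + (1.807 + 3.762)²] = 9.36 kip/in.
Capacity per unit length: r_n/Ω = (1/2.0) × 0.6 × 100 × (0.707 × 0.75) = 15.91 kip/in.
9.36 ≤ 15.91 → adequate.

f_max ≈ 9.36 kip/in; adequate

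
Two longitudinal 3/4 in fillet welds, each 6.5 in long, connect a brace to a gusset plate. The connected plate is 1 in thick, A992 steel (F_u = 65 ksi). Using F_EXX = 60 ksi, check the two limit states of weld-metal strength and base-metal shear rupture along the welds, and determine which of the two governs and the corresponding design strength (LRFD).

φR_n ≈ 186 kips (weld metal governs)

t_e = 0.707 × 0.75 = 0.5302 in; L = 13 in.
Weld metal: φR_n = 0.75 × 0.6 × 60 × 0.5302 × 13 = 186.1 kips.
Base metal (shear rupture): φR_n = 0.75 × 0.6 × 65 × 1 × 13 = 380.2 kips.
Governing: weld metal.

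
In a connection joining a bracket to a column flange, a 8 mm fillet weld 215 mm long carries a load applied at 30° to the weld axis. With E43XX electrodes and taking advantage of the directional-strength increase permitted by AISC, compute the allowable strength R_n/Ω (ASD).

E43XX → F_EXX = 430 MPa.
t_e = 0.707 × 8 = 5.656 mm; A_we = 5.656 × 215 = 1216 mm².
Directional factor: 1.0 + 0.5 sin^1.5(30°) = 1.177.
F_nw = 0.6 × 430 × 1.177 = 303.6 MPa.
R_n/Ω = (303.6 × 1216) / 2.0 × 10⁻³ = 184.6 kN.

R_n/Ω ≈ 185 kN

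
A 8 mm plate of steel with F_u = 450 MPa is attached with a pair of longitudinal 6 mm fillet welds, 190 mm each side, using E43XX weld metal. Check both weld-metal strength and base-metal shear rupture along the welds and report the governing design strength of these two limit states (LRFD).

φR_n ≈ 312 kN (weld metal governs)

E43XX → F_EXX = 430 MPa.
t_e = 0.707 × 6 = 4.242 mm; L = 380 mm.
Weld metal: φR_n = 0.75 × 0.6 × 430 × 4.242 × 380 × 10⁻³ = 311.9 kN.
Base metal (shear rupture): φR_n = 0.75 × 0.6 × 450 × 8 × 380 × 10⁻³ = 615.6 kN.
Governing: weld metal.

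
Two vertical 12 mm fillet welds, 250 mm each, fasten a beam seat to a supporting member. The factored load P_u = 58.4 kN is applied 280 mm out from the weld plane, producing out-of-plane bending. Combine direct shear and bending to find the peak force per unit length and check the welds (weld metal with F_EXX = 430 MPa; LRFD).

f_max ≈ 794 N/mm; adequate

L_w = 2 × 250 = 500 mm; section modulus (unit throat) S = 2 × L²/6 = 20830 mm².
Direct shear f_v = P/L_w = 58.4×10³/500 = 116.8 N/mm.
Moment M = P × e = 58.4×10³ × 280 = 16352000 N·mm; bending f_b = M/S = 784.9 N/mm.
f_max = √(f_v² + f_b²) = √(116.8² + 784.9²) = 793.5 N/mm.
φr_n = 0.75 × 0.6 × 430 × (0.707 × 12) = 1642 N/mm → adequate.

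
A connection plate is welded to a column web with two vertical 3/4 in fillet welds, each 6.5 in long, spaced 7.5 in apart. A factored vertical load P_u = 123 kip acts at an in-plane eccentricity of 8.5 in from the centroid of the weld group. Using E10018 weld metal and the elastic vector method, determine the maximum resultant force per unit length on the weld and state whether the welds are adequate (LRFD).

E100XX → F_EXX = 100 ksi.
Total weld length L_w = 13 in. Treat welds as unit-width lines.
Polar moment about centroid: J = 2[d³/12 + d(b/2)²] = 2[6.5³/12 + 6.5×3.75²] = 228.6 in³.
Direct shear f_v = P/L_w = 123 / 13 = 9.462 kip/in (vertical).
Torsion M = P·e = 123 × 8.5 = 1045.5 kip·in.
Critical point at (x, y) = (3.75, 3.25) from centroid. f_tx = M·y/J = 14.86 kip/in; f_ty = M·x/J = 17.15 kip/in.
Resultant f_max = √[f_tx² + (f_v + f_ty)²] = √[14.86² + (9.462 + 17.15)²] = 30.48 kip/in.
Capacity per unit length: φr_n = 0.75 × 0.6 × 100 × (0.707 × 0.75) = 23.86 kip/in.
30.48 > 23.86 → NOT adequate.

f_max ≈ 30.5 kip/in; NOT adequate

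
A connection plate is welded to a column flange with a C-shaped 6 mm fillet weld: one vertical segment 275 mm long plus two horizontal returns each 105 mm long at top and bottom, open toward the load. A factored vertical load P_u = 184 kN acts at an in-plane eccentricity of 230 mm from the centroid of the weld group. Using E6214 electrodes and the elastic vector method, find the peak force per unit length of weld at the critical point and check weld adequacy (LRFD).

E62XX → F_EXX = 620 MPa.
Total weld length L_w = 485 mm. Treat welds as unit-width lines.
Centroid: x̄ = 2×105×52.5 / 485 = 22.73 mm from the vertical weld.
Polar moment about centroid: J = I_x + I_y = [275³/12 + 2×105×137.5²] + [275×22.73² + 2(105³/12 + 105×29.77²)] = 6225000 mm³.
Direct shear f_v = P/L_w = 184×10³ / 485 = 379.4 N/mm (vertical).
Torsion M = P·e = 184×10³ × 230 = 42320000 N·mm.
Critical point at (x, y) = (82.27, 137.5) from centroid. f_tx = M·y/J = 934.9 N/mm; f_ty = M·x/J = 559.3 N/mm.
Resultant f_max = √[f_tx² + (f_v + f_ty)²] = √[934.9² + (379.4 + 559.3)²] = 1325 N/mm.
Capacity per unit length: φr_n = 0.75 × 0.6 × 620 × (0.707 × 6) = 1184 N/mm.
1325 > 1184 → NOT adequate.

f_max ≈ 1320 N/mm; NOT adequate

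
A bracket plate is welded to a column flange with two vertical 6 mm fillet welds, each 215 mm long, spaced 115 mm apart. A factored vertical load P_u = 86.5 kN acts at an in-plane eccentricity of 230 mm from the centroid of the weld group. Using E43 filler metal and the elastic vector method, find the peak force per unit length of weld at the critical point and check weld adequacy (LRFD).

E43XX → F_EXX = 430 MPa.
Total weld length L_w = 430 mm. Treat welds as unit-width lines.
Polar moment about centroid: J = 2[d³/12 + d(b/2)²] = 2[215³/12 + 215×57.5²] = 3078000 mm³.
Direct shear f_v = P/L_w = 86.5×10³ / 430 = 201.2 N/mm (vertical).
Torsion M = P·e = 86.5×10³ × 230 = 19895000 N·mm.
Critical point at (x, y) = (57.5, 107.5) from centroid. f_tx = M·y/J = 694.8 N/mm; f_ty = M·x/J = 371.6 N/mm.
Resultant f_max = √[f_tx² + (f_v + f_ty)²] = √[694.8² + (201.2 + 371.6)²] = 900.5 N/mm.
Capacity per unit length: φr_n = 0.75 × 0.6 × 430 × (0.707 × 6) = 820.8 N/mm.
900.5 > 820.8 → NOT adequate.

f_max ≈ 900 N/mm; NOT adequate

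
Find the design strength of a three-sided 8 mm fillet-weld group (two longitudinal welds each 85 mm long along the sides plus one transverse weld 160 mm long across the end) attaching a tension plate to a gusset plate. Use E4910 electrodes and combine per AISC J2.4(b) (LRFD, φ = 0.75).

E49XX → F_EXX = 490 MPa.
t_e = 0.707 × 8 = 5.656 mm.
R_nwl = 0.6 × 490 × 5.656 × 170 × 10⁻³ = 282.7 kN (longitudinal, 2 welds).
R_nwt = 0.6 × 490 × 5.656 × 160 × 10⁻³ = 266.1 kN (transverse, base value).
(i) R_nwl + R_nwt = 548.7 kN; (ii) 0.85 R_nwl + 1.5 R_nwt = 639.4 kN.
R_n = max = 639.4 kN [governs: (ii)]; φR_n = 479.5 kN.

φR_n ≈ 480 kN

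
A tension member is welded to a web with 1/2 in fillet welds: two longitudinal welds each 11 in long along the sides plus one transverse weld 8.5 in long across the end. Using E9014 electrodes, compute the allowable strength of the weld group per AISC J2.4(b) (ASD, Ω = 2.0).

R_n/Ω ≈ 300 kips

E90XX → F_EXX = 90 ksi.
t_e = 0.707 × 0.5 = 0.3535 in.
R_nwl = 0.6 × 90 × 0.3535 × 22 = 420 kips (longitudinal, 2 welds).
R_nwt = 0.6 × 90 × 0.3535 × 8.5 = 162.3 kips (transverse, base value).
(i) R_nwl + R_nwt = 582.2 kips; (ii) 0.85 R_nwl + 1.5 R_nwt = 600.3 kips.
R_n = max = 600.3 kips [governs: (ii)]; R_n/Ω = 300.2 kips.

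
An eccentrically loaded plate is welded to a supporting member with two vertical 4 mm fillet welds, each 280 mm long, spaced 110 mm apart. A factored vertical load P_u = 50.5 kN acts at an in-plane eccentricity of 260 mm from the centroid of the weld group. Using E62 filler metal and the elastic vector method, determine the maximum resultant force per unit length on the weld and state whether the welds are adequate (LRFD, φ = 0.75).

f_max ≈ 411 N/mm; adequate

E62XX → F_EXX = 620 MPa.
Total weld length L_w = 560 mm. Treat welds as unit-width lines.
Polar moment about centroid: J = 2[d³/12 + d(b/2)²] = 2[280³/12 + 280×55²] = 5353000 mm³.
Direct shear f_v = P/L_w = 50.5×10³ / 560 = 90.18 N/mm (vertical).
Torsion M = P·e = 50.5×10³ × 260 = 13130000 N·mm.
Critical point at (x, y) = (55, 140) from centroid. f_tx = M·y/J = 343.4 N/mm; f_ty = M·x/J = 134.9 N/mm.
Resultant f_max = √[f_tx² + (f_v + f_ty)²] = √[343.4² + (90.18 + 134.9)²] = 410.6 N/mm.
Capacity per unit length: φr_n = 0.75 × 0.6 × 620 × (0.707 × 4) = 789 N/mm.
410.6 ≤ 789 → adequate.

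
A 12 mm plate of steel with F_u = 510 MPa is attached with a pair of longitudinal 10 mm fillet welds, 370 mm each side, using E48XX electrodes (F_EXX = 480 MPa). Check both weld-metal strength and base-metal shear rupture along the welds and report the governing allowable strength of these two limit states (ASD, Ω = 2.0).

R_n/Ω ≈ 753 kN (weld metal governs)

t_e = 0.707 × 10 = 7.07 mm; L = 740 mm.
Weld metal: R_n/Ω = (1/2.0) × 0.6 × 480 × 7.07 × 740 × 10⁻³ = 753.4 kN.
Base metal (shear rupture): R_n/Ω = (1/2.0) × 0.6 × 510 × 12 × 740 × 10⁻³ = 1359 kN.
Governing: weld metal.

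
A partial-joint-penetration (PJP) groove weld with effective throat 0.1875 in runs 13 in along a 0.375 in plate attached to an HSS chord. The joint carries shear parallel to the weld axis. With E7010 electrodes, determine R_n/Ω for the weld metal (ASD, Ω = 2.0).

R_n/Ω ≈ 51.2 kips

E70XX → F_EXX = 70 ksi.
Effective throat (given) t_e = 0.1875 in.
A_we = 0.1875 × 13 = 2.438 in².
F_nw = 0.6 F_EXX = 42 ksi.
R_n/Ω = (42 × 2.438) / 2.0 = 51.19 kips.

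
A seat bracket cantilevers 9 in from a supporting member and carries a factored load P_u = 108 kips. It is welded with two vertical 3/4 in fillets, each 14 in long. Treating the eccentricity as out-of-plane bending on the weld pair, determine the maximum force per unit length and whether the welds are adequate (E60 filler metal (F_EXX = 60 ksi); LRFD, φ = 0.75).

L_w = 2 × 14 = 28 in; section modulus (unit throat) S = 2 × L²/6 = 65.33 in².
Direct shear f_v = P/L_w = 108/28 = 3.857 kip/in.
Moment M = P × e = 108 × 9 = 972 kip·in; bending f_b = M/S = 14.88 kip/in.
f_max = √(f_v² + f_b²) = √(3.857² + 14.88²) = 15.37 kip/in.
φr_n = 0.75 × 0.6 × 60 × (0.707 × 0.75) = 14.32 kip/in → NOT adequate.

f_max ≈ 15.4 kip/in; NOT adequate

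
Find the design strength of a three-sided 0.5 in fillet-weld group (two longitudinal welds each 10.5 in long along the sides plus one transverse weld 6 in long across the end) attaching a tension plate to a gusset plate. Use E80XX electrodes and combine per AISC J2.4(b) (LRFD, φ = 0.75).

E80XX → F_EXX = 80 ksi.
t_e = 0.707 × 0.5 = 0.3535 in.
R_nwl = 0.6 × 80 × 0.3535 × 21 = 356.3 kip (longitudinal, 2 welds).
R_nwt = 0.6 × 80 × 0.3535 × 6 = 101.8 kip (transverse, base value).
(i) R_nwl + R_nwt = 458.1 kip; (ii) 0.85 R_nwl + 1.5 R_nwt = 455.6 kip.
R_n = max = 458.1 kip [governs: (i)]; φR_n = 343.6 kip.

φR_n ≈ 344 kip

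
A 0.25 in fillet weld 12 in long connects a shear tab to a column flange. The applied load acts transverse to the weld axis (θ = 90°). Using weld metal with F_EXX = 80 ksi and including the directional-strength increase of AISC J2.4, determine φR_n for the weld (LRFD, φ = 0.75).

t_e = 0.707 × 0.25 = 0.1767 in; A_we = 0.1767 × 12 = 2.121 in².
Directional factor: 1.0 + 0.5 sin^1.5(90°) = 1.5.
F_nw = 0.6 × 80 × 1.5 = 72 ksi.
φR_n = 0.75 × 72 × 2.121 = 114.5 kip.

φR_n ≈ 115 kip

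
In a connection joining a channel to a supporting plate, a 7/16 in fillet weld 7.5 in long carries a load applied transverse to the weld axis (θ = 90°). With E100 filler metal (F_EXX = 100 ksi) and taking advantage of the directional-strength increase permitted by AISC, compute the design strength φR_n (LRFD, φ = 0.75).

t_e = 0.707 × 0.4375 = 0.3093 in; A_we = 0.3093 × 7.5 = 2.32 in².
Directional factor: 1.0 + 0.5 sin^1.5(90°) = 1.5.
F_nw = 0.6 × 100 × 1.5 = 90 ksi.
φR_n = 0.75 × 90 × 2.32 = 156.6 kips.

φR_n ≈ 157 kips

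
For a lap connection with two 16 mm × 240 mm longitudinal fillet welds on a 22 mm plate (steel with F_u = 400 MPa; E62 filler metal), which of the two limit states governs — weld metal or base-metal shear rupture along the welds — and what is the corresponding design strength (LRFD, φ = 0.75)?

E62XX → F_EXX = 620 MPa.
t_e = 0.707 × 16 = 11.31 mm; L = 480 mm.
Weld metal: φR_n = 0.75 × 0.6 × 620 × 11.31 × 480 × 10⁻³ = 1515 kN.
Base metal (shear rupture): φR_n = 0.75 × 0.6 × 400 × 22 × 480 × 10⁻³ = 1901 kN.
Governing: weld metal.

φR_n ≈ 1510 kN (weld metal governs)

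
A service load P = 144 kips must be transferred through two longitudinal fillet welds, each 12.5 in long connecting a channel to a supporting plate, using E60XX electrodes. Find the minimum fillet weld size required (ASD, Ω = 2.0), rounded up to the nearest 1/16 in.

E60XX → F_EXX = 60 ksi.
Total weld length L = 25 in.
Required throat t_e = P × Ω / (0.6 F_EXX × L) = 144 × 2.0 / (0.6 × 60 × 25) = 0.32 in.
Required leg w = t_e / 0.707 = 0.4526 in → use 1/2 in.

w = 1/2 in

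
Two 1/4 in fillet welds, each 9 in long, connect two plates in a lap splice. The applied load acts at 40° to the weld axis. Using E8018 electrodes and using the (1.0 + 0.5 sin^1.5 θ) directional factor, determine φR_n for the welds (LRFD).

φR_n ≈ 144 kip

E80XX → F_EXX = 80 ksi.
t_e = 0.707 × 0.25 = 0.1767 in; A_we = 0.1767 × 18 = 3.181 in².
Directional factor: 1.0 + 0.5 sin^1.5(40°) = 1.258.
F_nw = 0.6 × 80 × 1.258 = 60.37 ksi.
φR_n = 0.75 × 60.37 × 3.181 = 144 kip.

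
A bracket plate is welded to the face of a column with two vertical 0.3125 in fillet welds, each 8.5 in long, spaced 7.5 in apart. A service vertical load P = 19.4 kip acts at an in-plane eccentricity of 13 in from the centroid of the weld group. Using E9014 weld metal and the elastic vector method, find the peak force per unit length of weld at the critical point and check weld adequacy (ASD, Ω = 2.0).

f_max ≈ 5.02 kip/in; adequate

E90XX → F_EXX = 90 ksi.
Total weld length L_w = 17 in. Treat welds as unit-width lines.
Polar moment about centroid: J = 2[d³/12 + d(b/2)²] = 2[8.5³/12 + 8.5×3.75²] = 341.4 in³.
Direct shear f_v = P/L_w = 19.4 / 17 = 1.141 kip/in (vertical).
Torsion M = P·e = 19.4 × 13 = 252.2 kip·in.
Critical point at (x, y) = (3.75, 4.25) from centroid. f_tx = M·y/J = 3.139 kip/in; f_ty = M·x/J = 2.77 kip/in.
Resultant f_max = √[f_tx² + (f_v + f_ty)²] = √[3.139² + (1.141 + 2.77)²] = 5.015 kip/in.
Capacity per unit length: r_n/Ω = (1/2.0) × 0.6 × 90 × (0.707 × 0.3125) = 5.965 kip/in.
5.015 ≤ 5.965 → adequate.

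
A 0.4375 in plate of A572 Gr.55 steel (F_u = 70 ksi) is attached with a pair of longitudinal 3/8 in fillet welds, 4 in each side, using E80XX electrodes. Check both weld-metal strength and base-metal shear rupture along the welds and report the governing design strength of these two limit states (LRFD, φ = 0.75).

E80XX → F_EXX = 80 ksi.
t_e = 0.707 × 0.375 = 0.2651 in; L = 8 in.
Weld metal: φR_n = 0.75 × 0.6 × 80 × 0.2651 × 8 = 76.36 kips.
Base metal (shear rupture): φR_n = 0.75 × 0.6 × 70 × 0.4375 × 8 = 110.2 kips.
Governing: weld metal.

φR_n ≈ 76.4 kips (weld metal governs)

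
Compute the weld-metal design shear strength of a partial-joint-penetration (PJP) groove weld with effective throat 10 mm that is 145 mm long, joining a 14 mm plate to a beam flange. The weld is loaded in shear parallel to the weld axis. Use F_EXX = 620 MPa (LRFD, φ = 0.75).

φR_n ≈ 405 kN

Effective throat (given) t_e = 10 mm.
A_we = 10 × 145 = 1450 mm².
F_nw = 0.6 F_EXX = 372 MPa.
φR_n = 0.75 × 372 × 1450 × 10⁻³ = 404.5 kN.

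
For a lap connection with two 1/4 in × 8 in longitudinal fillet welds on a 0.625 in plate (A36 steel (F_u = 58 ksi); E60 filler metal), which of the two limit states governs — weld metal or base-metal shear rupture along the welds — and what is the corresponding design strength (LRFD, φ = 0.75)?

φR_n ≈ 76.4 kips (weld metal governs)

E60XX → F_EXX = 60 ksi.
t_e = 0.707 × 0.25 = 0.1767 in; L = 16 in.
Weld metal: φR_n = 0.75 × 0.6 × 60 × 0.1767 × 16 = 76.36 kips.
Base metal (shear rupture): φR_n = 0.75 × 0.6 × 58 × 0.625 × 16 = 261 kips.
Governing: weld metal.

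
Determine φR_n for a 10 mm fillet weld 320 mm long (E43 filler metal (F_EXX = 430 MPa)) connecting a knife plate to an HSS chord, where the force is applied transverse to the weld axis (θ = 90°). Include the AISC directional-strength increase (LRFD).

t_e = 0.707 × 10 = 7.07 mm; A_we = 7.07 × 320 = 2262 mm².
Directional factor: 1.0 + 0.5 sin^1.5(90°) = 1.5.
F_nw = 0.6 × 430 × 1.5 = 387 MPa.
φR_n = 0.75 × 387 × 2262 × 10⁻³ = 656.7 kN.

φR_n ≈ 657 kN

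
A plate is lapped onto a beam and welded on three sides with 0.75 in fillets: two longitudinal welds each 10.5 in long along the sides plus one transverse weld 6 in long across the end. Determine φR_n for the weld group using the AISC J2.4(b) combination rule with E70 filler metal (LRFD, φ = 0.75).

φR_n ≈ 451 kip

E70XX → F_EXX = 70 ksi.
t_e = 0.707 × 0.75 = 0.5302 in.
R_nwl = 0.6 × 70 × 0.5302 × 21 = 467.7 kip (longitudinal, 2 welds).
R_nwt = 0.6 × 70 × 0.5302 × 6 = 133.6 kip (transverse, base value).
(i) R_nwl + R_nwt = 601.3 kip; (ii) 0.85 R_nwl + 1.5 R_nwt = 598 kip.
R_n = max = 601.3 kip [governs: (i)]; φR_n = 451 kip.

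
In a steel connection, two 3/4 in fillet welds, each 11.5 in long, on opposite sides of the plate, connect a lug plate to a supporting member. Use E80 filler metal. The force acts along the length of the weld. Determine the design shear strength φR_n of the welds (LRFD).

E80XX → F_EXX = 80 ksi.
Effective throat t_e = 0.707 × 0.75 = 0.5302 in.
Total length L = 23 in; A_we = 0.5302 × 23 = 12.2 in².
F_nw = 0.6 F_EXX = 0.6 × 80 = 48 ksi.
φR_n = 0.75 × 48 × 12.2 = 439 kips.

φR_n ≈ 439 kips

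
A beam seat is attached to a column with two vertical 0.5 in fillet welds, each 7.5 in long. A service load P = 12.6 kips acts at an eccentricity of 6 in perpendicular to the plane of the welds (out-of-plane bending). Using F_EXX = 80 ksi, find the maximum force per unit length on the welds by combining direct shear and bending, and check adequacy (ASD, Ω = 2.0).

f_max ≈ 4.12 kip/in; adequate

L_w = 2 × 7.5 = 15 in; section modulus (unit throat) S = 2 × L²/6 = 18.75 in².
Direct shear f_v = P/L_w = 12.6/15 = 0.84 kip/in.
Moment M = P × e = 12.6 × 6 = 75.6 kip·in; bending f_b = M/S = 4.032 kip/in.
f_max = √(f_v² + f_b²) = √(0.84² + 4.032²) = 4.119 kip/in.
r_n/Ω = (1/2.0) × 0.6 × 80 × (0.707 × 0.5) = 8.484 kip/in → adequate.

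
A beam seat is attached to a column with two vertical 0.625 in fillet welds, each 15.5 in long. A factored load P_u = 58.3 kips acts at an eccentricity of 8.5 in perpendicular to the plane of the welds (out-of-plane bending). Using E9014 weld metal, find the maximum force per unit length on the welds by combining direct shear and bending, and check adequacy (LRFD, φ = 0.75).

f_max ≈ 6.47 kip/in; adequate

E90XX → F_EXX = 90 ksi.
L_w = 2 × 15.5 = 31 in; section modulus (unit throat) S = 2 × L²/6 = 80.08 in².
Direct shear f_v = P/L_w = 58.3/31 = 1.881 kip/in.
Moment M = P × e = 58.3 × 8.5 = 495.55 kip·in; bending f_b = M/S = 6.188 kip/in.
f_max = √(f_v² + f_b²) = √(1.881² + 6.188²) = 6.467 kip/in.
φr_n = 0.75 × 0.6 × 90 × (0.707 × 0.625) = 17.9 kip/in → adequate.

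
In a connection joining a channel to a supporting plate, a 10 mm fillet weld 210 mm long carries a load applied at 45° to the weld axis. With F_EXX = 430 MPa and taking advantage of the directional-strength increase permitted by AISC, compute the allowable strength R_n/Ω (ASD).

R_n/Ω ≈ 248 kN

t_e = 0.707 × 10 = 7.07 mm; A_we = 7.07 × 210 = 1485 mm².
Directional factor: 1.0 + 0.5 sin^1.5(45°) = 1.297.
F_nw = 0.6 × 430 × 1.297 = 334.7 MPa.
R_n/Ω = (334.7 × 1485) / 2.0 × 10⁻³ = 248.5 kN.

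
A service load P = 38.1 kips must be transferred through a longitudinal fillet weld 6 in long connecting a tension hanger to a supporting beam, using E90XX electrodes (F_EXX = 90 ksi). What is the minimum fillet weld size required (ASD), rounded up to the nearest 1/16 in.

w = 3/8 in

Total weld length L = 6 in.
Required throat t_e = P × Ω / (0.6 F_EXX × L) = 38.1 × 2.0 / (0.6 × 90 × 6) = 0.2352 in.
Required leg w = t_e / 0.707 = 0.3327 in → use 3/8 in.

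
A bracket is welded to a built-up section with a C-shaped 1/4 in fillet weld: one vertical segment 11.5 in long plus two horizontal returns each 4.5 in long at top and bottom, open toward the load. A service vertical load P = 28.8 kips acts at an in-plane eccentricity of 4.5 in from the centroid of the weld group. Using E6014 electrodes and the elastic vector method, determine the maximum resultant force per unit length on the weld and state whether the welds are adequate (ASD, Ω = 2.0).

E60XX → F_EXX = 60 ksi.
Total weld length L_w = 20.5 in. Treat welds as unit-width lines.
Centroid: x̄ = 2×4.5×2.25 / 20.5 = 0.9878 in from the vertical weld.
Polar moment about centroid: J = I_x + I_y = [11.5³/12 + 2×4.5×5.75²] + [11.5×0.9878² + 2(4.5³/12 + 4.5×1.262²)] = 465 in³.
Direct shear f_v = P/L_w = 28.8 / 20.5 = 1.405 kip/in (vertical).
Torsion M = P·e = 28.8 × 4.5 = 129.6 kip·in.
Critical point at (x, y) = (3.512, 5.75) from centroid. f_tx = M·y/J = 1.602 kip/in; f_ty = M·x/J = 0.9788 kip/in.
Resultant f_max = √[f_tx² + (f_v + f_ty)²] = √[1.602² + (1.405 + 0.9788)²] = 2.872 kip/in.
Capacity per unit length: r_n/Ω = (1/2.0) × 0.6 × 60 × (0.707 × 0.25) = 3.181 kip/in.
2.872 ≤ 3.181 → adequate.

f_max ≈ 2.87 kip/in; adequate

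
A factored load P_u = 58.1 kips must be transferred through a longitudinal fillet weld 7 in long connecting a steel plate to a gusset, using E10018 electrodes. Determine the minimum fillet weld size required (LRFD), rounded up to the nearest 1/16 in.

E100XX → F_EXX = 100 ksi.
Total weld length L = 7 in.
Required throat t_e = P_u / (φ × 0.6 F_EXX × L) = 58.1 / (0.75 × 0.6 × 100 × 7) = 0.1844 in.
Required leg w = t_e / 0.707 = 0.2609 in → use 5/16 in.

w = 5/16 in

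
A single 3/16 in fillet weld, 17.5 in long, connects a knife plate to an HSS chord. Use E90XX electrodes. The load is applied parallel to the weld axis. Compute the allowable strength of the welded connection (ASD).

E90XX → F_EXX = 90 ksi.
Effective throat t_e = 0.707 × 0.1875 = 0.1326 in.
Total length L = 17.5 in; A_we = 0.1326 × 17.5 = 2.32 in².
F_nw = 0.6 F_EXX = 0.6 × 90 = 54 ksi.
R_n = 54 × 2.32 = 125.3 kip; R_n/Ω = 125.3/2.0 = 62.64 kip.

R_n/Ω ≈ 62.6 kip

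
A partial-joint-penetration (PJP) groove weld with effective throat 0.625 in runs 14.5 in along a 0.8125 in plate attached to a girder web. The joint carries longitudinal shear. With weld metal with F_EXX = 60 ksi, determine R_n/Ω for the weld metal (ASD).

Effective throat (given) t_e = 0.625 in.
A_we = 0.625 × 14.5 = 9.062 in².
F_nw = 0.6 F_EXX = 36 ksi.
R_n/Ω = (36 × 9.062) / 2.0 = 163.1 kips.

R_n/Ω ≈ 163 kips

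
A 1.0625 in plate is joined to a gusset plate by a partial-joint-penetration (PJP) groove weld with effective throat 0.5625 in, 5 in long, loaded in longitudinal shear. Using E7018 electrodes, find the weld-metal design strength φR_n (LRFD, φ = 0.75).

E70XX → F_EXX = 70 ksi.
Effective throat (given) t_e = 0.5625 in.
A_we = 0.5625 × 5 = 2.812 in².
F_nw = 0.6 F_EXX = 42 ksi.
φR_n = 0.75 × 42 × 2.812 = 88.59 kip.

φR_n ≈ 88.6 kip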